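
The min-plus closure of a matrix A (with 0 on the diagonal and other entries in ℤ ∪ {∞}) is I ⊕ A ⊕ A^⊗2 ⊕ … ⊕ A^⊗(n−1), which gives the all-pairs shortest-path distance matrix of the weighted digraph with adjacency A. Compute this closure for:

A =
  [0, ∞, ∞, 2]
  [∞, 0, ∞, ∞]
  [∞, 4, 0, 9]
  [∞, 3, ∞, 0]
Closure =
  [0, 5, ∞, 2]
  [∞, 0, ∞, ∞]
  [∞, 4, 0, 9]
  [∞, 3, ∞, 0]

This is the Floyd-Warshall all-pairs shortest-path computation. For each intermediate vertex k = 0, 1, …, 3, update dist[i][j] ← min(dist[i][j], dist[i][k] + dist[k][j]). The final matrix gives, for each (i, j), the minimum total weight of any directed path from i to j (possibly empty when i = j).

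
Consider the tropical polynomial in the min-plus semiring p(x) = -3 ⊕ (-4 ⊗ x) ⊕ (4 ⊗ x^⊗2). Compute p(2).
p(2) = -3

A tropical monomial a ⊗ x^⊗i evaluates to a + i · x. Evaluating each term at x = 2:
  Term 0 contributes -3 + 0 · 2 = -3
  Term 1 contributes -4 + 1 · 2 = -2
  Term 2 contributes 4 + 2 · 2 = 8
p(2) = ⊕ of these = min[-3, -2, 8] = -3.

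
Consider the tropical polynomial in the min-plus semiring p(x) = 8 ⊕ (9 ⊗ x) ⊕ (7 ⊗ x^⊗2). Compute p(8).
p(8) = 8

A tropical monomial a ⊗ x^⊗i evaluates to a + i · x. Evaluating each term at x = 8:
  Term 0 contributes 8 + 0 · 8 = 8
  Term 1 contributes 9 + 1 · 8 = 17
  Term 2 contributes 7 + 2 · 8 = 23
p(8) = ⊕ of these = min[8, 17, 23] = 8.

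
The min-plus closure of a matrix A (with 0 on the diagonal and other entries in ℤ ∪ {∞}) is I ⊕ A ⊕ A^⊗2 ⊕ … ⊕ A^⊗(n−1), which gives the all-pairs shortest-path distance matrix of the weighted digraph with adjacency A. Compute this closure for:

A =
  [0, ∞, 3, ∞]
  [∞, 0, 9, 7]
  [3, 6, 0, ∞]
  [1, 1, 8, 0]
Closure =
  [0, 9, 3, 16]
  [8, 0, 9, 7]
  [3, 6, 0, 13]
  [1, 1, 4, 0]

This is the Floyd-Warshall all-pairs shortest-path computation. For each intermediate vertex k = 0, 1, …, 3, update dist[i][j] ← min(dist[i][j], dist[i][k] + dist[k][j]). The final matrix gives, for each (i, j), the minimum total weight of any directed path from i to j (possibly empty when i = j).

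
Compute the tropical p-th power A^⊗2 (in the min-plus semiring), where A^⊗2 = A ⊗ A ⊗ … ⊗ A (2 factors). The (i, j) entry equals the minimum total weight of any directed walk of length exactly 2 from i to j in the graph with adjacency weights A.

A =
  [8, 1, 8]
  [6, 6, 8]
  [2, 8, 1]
A^⊗2 =
  [7, 7, 9]
  [10, 7, 9]
  [3, 3, 2]

Each entry (A^⊗2)_ij equals the minimum over all length-2 walks i = v_0 → v_1 → … → v_2 = j of Σ_t A[v_t][v_{t+1}]. For example, for (i, j) = (0, 2) we minimise over 3 possible intermediate vertex sequences; the minimum is 9, attained along the walk 0 → 1 → 2.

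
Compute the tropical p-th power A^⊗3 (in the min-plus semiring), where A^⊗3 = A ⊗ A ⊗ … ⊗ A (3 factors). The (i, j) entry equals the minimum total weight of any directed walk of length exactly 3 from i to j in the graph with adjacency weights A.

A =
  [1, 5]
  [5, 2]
A^⊗3 =
  [3, 7]
  [7, 6]

Each entry (A^⊗3)_ij equals the minimum over all length-3 walks i = v_0 → v_1 → … → v_3 = j of Σ_t A[v_t][v_{t+1}]. For example, for (i, j) = (0, 1) we minimise over 4 possible intermediate vertex sequences; the minimum is 7, attained along the walk 0 → 0 → 0 → 1.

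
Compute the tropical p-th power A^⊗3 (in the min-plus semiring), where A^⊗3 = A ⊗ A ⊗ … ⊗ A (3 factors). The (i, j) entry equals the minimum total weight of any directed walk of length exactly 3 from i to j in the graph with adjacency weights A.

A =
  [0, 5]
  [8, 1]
A^⊗3 =
  [0, 5]
  [8, 3]

Each entry (A^⊗3)_ij equals the minimum over all length-3 walks i = v_0 → v_1 → … → v_3 = j of Σ_t A[v_t][v_{t+1}]. For example, for (i, j) = (0, 1) we minimise over 4 possible intermediate vertex sequences; the minimum is 5, attained along the walk 0 → 0 → 0 → 1.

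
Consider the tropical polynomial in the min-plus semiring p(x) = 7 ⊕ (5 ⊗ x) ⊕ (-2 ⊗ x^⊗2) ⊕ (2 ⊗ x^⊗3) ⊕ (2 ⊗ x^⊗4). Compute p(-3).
p(-3) = -10

A tropical monomial a ⊗ x^⊗i evaluates to a + i · x. Evaluating each term at x = -3:
  Term 0 contributes 7 + 0 · -3 = 7
  Term 1 contributes 5 + 1 · -3 = 2
  Term 2 contributes -2 + 2 · -3 = -8
  Term 3 contributes 2 + 3 · -3 = -7
  Term 4 contributes 2 + 4 · -3 = -10
p(-3) = ⊕ of these = min[7, 2, -8, -7, -10] = -10.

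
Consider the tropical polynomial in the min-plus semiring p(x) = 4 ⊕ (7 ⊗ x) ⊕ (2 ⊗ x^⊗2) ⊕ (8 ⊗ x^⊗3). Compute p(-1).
p(-1) = 0

A tropical monomial a ⊗ x^⊗i evaluates to a + i · x. Evaluating each term at x = -1:
  Term 0 contributes 4 + 0 · -1 = 4
  Term 1 contributes 7 + 1 · -1 = 6
  Term 2 contributes 2 + 2 · -1 = 0
  Term 3 contributes 8 + 3 · -1 = 5
p(-1) = ⊕ of these = min[4, 6, 0, 5] = 0.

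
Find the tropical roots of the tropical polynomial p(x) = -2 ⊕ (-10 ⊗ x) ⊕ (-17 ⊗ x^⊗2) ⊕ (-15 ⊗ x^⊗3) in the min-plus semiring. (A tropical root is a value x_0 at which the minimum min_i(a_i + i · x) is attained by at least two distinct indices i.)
Roots: {-2, 7, 8}

Each tropical root is a break point of the lower envelope of the lines y = a_i + i · x (there are 4 lines, with slopes 0, 1, ..., 3). Only the lines that attain the minimum somewhere contribute to roots; other lines are dominated. Here the surviving (envelope) indices are i = 3, i = 2, i = 1, i = 0.
Intersections between consecutive envelope lines give the roots: for adjacent envelope indices i < j the intersection is x = (a_i − a_j) / (j − i). Reading off the sorted break points: {-2, 7, 8}.
Verification: at each break x_0, at least two indices attain the minimum of min_i(a_i + i · x_0).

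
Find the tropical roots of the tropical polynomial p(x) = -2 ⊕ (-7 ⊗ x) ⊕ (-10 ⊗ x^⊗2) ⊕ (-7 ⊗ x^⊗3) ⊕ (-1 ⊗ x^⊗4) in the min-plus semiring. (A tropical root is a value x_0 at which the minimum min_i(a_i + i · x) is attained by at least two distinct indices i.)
Roots: {-6, -3, 3, 5}

Each tropical root is a break point of the lower envelope of the lines y = a_i + i · x (there are 5 lines, with slopes 0, 1, ..., 4). Only the lines that attain the minimum somewhere contribute to roots; other lines are dominated. Here the surviving (envelope) indices are i = 4, i = 3, i = 2, i = 1, i = 0.
Intersections between consecutive envelope lines give the roots: for adjacent envelope indices i < j the intersection is x = (a_i − a_j) / (j − i). Reading off the sorted break points: {-6, -3, 3, 5}.
Verification: at each break x_0, at least two indices attain the minimum of min_i(a_i + i · x_0).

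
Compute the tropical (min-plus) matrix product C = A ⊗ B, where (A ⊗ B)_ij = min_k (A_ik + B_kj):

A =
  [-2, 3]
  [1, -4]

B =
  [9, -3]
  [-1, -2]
A ⊗ B =
  [2, -5]
  [-5, -6]

Apply the min-plus product entry-by-entry:
  C[0][0] = min over k of (A[0][0] + B[0][0] = -2 + 9 = 7, A[0][1] + B[1][0] = 3 + -1 = 2) = 2 (attained at k = 1)
  C[0][1] = min over k of (A[0][0] + B[0][1] = -2 + -3 = -5, A[0][1] + B[1][1] = 3 + -2 = 1) = -5 (attained at k = 0)
  C[1][0] = min over k of (A[1][0] + B[0][0] = 1 + 9 = 10, A[1][1] + B[1][0] = -4 + -1 = -5) = -5 (attained at k = 1)
  C[1][1] = min over k of (A[1][0] + B[0][1] = 1 + -3 = -2, A[1][1] + B[1][1] = -4 + -2 = -6) = -6 (attained at k = 1)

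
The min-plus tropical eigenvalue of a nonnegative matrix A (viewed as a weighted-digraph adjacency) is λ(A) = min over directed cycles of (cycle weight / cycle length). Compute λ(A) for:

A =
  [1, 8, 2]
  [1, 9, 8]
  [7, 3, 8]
λ(A) = 1

Enumerate directed cycles and compute their means (weight / length). Sample:
  cycle 0 → 0: weight = 1, length = 1, mean = 1/1 ≈ 1.000
  cycle 1 → 1: weight = 9, length = 1, mean = 9/1 ≈ 9.000
  cycle 2 → 2: weight = 8, length = 1, mean = 8/1 ≈ 8.000
  cycle 0 → 1 → 0: weight = 9, length = 2, mean = 9/2 ≈ 4.500
  cycle 0 → 2 → 0: weight = 9, length = 2, mean = 9/2 ≈ 4.500
  cycle 1 → 0 → 1: weight = 9, length = 2, mean = 9/2 ≈ 4.500
Minimum mean = 1.000, attained e.g. along the cycle 0 → 0 with weight 1 and length 1. So λ(A) = 1/1 = 1.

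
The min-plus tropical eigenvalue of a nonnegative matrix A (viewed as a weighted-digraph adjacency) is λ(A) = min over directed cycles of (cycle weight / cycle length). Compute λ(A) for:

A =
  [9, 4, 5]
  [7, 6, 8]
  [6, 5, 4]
λ(A) = 4

Enumerate directed cycles and compute their means (weight / length). Sample:
  cycle 0 → 0: weight = 9, length = 1, mean = 9/1 ≈ 9.000
  cycle 1 → 1: weight = 6, length = 1, mean = 6/1 ≈ 6.000
  cycle 2 → 2: weight = 4, length = 1, mean = 4/1 ≈ 4.000
  cycle 0 → 1 → 0: weight = 11, length = 2, mean = 11/2 ≈ 5.500
  cycle 0 → 2 → 0: weight = 11, length = 2, mean = 11/2 ≈ 5.500
  cycle 1 → 0 → 1: weight = 11, length = 2, mean = 11/2 ≈ 5.500
Minimum mean = 4.000, attained e.g. along the cycle 2 → 2 with weight 4 and length 1. So λ(A) = 4/1 = 4.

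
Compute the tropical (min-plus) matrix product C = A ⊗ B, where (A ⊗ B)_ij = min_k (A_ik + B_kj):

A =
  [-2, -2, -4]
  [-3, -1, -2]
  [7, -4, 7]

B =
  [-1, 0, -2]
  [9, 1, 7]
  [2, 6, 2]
A ⊗ B =
  [-3, -2, -4]
  [-4, -3, -5]
  [5, -3, 3]

Apply the min-plus product entry-by-entry:
  C[0][0] = min over k of (A[0][0] + B[0][0] = -2 + -1 = -3, A[0][1] + B[1][0] = -2 + 9 = 7, A[0][2] + B[2][0] = -4 + 2 = -2) = -3 (attained at k = 0)
  C[0][1] = min over k of (A[0][0] + B[0][1] = -2 + 0 = -2, A[0][1] + B[1][1] = -2 + 1 = -1, A[0][2] + B[2][1] = -4 + 6 = 2) = -2 (attained at k = 0)
  C[0][2] = min over k of (A[0][0] + B[0][2] = -2 + -2 = -4, A[0][1] + B[1][2] = -2 + 7 = 5, A[0][2] + B[2][2] = -4 + 2 = -2) = -4 (attained at k = 0)
  C[1][0] = min over k of (A[1][0] + B[0][0] = -3 + -1 = -4, A[1][1] + B[1][0] = -1 + 9 = 8, A[1][2] + B[2][0] = -2 + 2 = 0) = -4 (attained at k = 0)
  C[1][1] = min over k of (A[1][0] + B[0][1] = -3 + 0 = -3, A[1][1] + B[1][1] = -1 + 1 = 0, A[1][2] + B[2][1] = -2 + 6 = 4) = -3 (attained at k = 0)
  C[1][2] = min over k of (A[1][0] + B[0][2] = -3 + -2 = -5, A[1][1] + B[1][2] = -1 + 7 = 6, A[1][2] + B[2][2] = -2 + 2 = 0) = -5 (attained at k = 0)
  C[2][0] = min over k of (A[2][0] + B[0][0] = 7 + -1 = 6, A[2][1] + B[1][0] = -4 + 9 = 5, A[2][2] + B[2][0] = 7 + 2 = 9) = 5 (attained at k = 1)
  C[2][1] = min over k of (A[2][0] + B[0][1] = 7 + 0 = 7, A[2][1] + B[1][1] = -4 + 1 = -3, A[2][2] + B[2][1] = 7 + 6 = 13) = -3 (attained at k = 1)
  C[2][2] = min over k of (A[2][0] + B[0][2] = 7 + -2 = 5, A[2][1] + B[1][2] = -4 + 7 = 3, A[2][2] + B[2][2] = 7 + 2 = 9) = 3 (attained at k = 1)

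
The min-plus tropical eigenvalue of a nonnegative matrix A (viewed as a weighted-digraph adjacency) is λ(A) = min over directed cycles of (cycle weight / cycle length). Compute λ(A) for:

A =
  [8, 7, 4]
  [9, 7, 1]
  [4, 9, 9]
λ(A) = 4

Enumerate directed cycles and compute their means (weight / length). Sample:
  cycle 0 → 0: weight = 8, length = 1, mean = 8/1 ≈ 8.000
  cycle 1 → 1: weight = 7, length = 1, mean = 7/1 ≈ 7.000
  cycle 2 → 2: weight = 9, length = 1, mean = 9/1 ≈ 9.000
  cycle 0 → 1 → 0: weight = 16, length = 2, mean = 16/2 ≈ 8.000
  cycle 0 → 2 → 0: weight = 8, length = 2, mean = 8/2 ≈ 4.000
  cycle 1 → 0 → 1: weight = 16, length = 2, mean = 16/2 ≈ 8.000
Minimum mean = 4.000, attained e.g. along the cycle 0 → 2 → 0 with weight 8 and length 2. So λ(A) = 8/2 = 4.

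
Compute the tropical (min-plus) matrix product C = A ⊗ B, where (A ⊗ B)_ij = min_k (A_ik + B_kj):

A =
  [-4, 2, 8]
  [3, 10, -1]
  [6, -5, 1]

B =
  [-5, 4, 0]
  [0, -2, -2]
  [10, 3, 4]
A ⊗ B =
  [-9, 0, -4]
  [-2, 2, 3]
  [-5, -7, -7]

Apply the min-plus product entry-by-entry:
  C[0][0] = min over k of (A[0][0] + B[0][0] = -4 + -5 = -9, A[0][1] + B[1][0] = 2 + 0 = 2, A[0][2] + B[2][0] = 8 + 10 = 18) = -9 (attained at k = 0)
  C[0][1] = min over k of (A[0][0] + B[0][1] = -4 + 4 = 0, A[0][1] + B[1][1] = 2 + -2 = 0, A[0][2] + B[2][1] = 8 + 3 = 11) = 0 (attained at k = 0)
  C[0][2] = min over k of (A[0][0] + B[0][2] = -4 + 0 = -4, A[0][1] + B[1][2] = 2 + -2 = 0, A[0][2] + B[2][2] = 8 + 4 = 12) = -4 (attained at k = 0)
  C[1][0] = min over k of (A[1][0] + B[0][0] = 3 + -5 = -2, A[1][1] + B[1][0] = 10 + 0 = 10, A[1][2] + B[2][0] = -1 + 10 = 9) = -2 (attained at k = 0)
  C[1][1] = min over k of (A[1][0] + B[0][1] = 3 + 4 = 7, A[1][1] + B[1][1] = 10 + -2 = 8, A[1][2] + B[2][1] = -1 + 3 = 2) = 2 (attained at k = 2)
  C[1][2] = min over k of (A[1][0] + B[0][2] = 3 + 0 = 3, A[1][1] + B[1][2] = 10 + -2 = 8, A[1][2] + B[2][2] = -1 + 4 = 3) = 3 (attained at k = 0)
  C[2][0] = min over k of (A[2][0] + B[0][0] = 6 + -5 = 1, A[2][1] + B[1][0] = -5 + 0 = -5, A[2][2] + B[2][0] = 1 + 10 = 11) = -5 (attained at k = 1)
  C[2][1] = min over k of (A[2][0] + B[0][1] = 6 + 4 = 10, A[2][1] + B[1][1] = -5 + -2 = -7, A[2][2] + B[2][1] = 1 + 3 = 4) = -7 (attained at k = 1)
  C[2][2] = min over k of (A[2][0] + B[0][2] = 6 + 0 = 6, A[2][1] + B[1][2] = -5 + -2 = -7, A[2][2] + B[2][2] = 1 + 4 = 5) = -7 (attained at k = 1)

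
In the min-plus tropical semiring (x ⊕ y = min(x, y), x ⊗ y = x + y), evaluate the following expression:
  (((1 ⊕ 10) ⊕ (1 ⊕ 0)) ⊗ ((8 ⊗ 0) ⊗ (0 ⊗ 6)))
(((1 ⊕ 10) ⊕ (1 ⊕ 0)) ⊗ ((8 ⊗ 0) ⊗ (0 ⊗ 6))) = 14

Expand innermost to outermost. Recall ⊕ takes the minimum of its arguments and ⊗ takes their sum. Working out the expression (((1 ⊕ 10) ⊕ (1 ⊕ 0)) ⊗ ((8 ⊗ 0) ⊗ (0 ⊗ 6))) gives 14.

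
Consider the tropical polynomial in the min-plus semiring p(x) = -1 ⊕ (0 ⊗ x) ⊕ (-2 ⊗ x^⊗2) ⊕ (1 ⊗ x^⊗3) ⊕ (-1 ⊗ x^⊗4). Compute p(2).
p(2) = -1

A tropical monomial a ⊗ x^⊗i evaluates to a + i · x. Evaluating each term at x = 2:
  Term 0 contributes -1 + 0 · 2 = -1
  Term 1 contributes 0 + 1 · 2 = 2
  Term 2 contributes -2 + 2 · 2 = 2
  Term 3 contributes 1 + 3 · 2 = 7
  Term 4 contributes -1 + 4 · 2 = 7
p(2) = ⊕ of these = min[-1, 2, 2, 7, 7] = -1.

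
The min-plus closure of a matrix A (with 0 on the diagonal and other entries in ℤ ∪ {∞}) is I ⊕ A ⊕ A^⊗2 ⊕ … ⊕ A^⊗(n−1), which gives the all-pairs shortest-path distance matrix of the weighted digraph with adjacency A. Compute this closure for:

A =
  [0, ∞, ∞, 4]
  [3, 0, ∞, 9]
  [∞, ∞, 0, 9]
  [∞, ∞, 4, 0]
Closure =
  [0, ∞, 8, 4]
  [3, 0, 11, 7]
  [∞, ∞, 0, 9]
  [∞, ∞, 4, 0]

This is the Floyd-Warshall all-pairs shortest-path computation. For each intermediate vertex k = 0, 1, …, 3, update dist[i][j] ← min(dist[i][j], dist[i][k] + dist[k][j]). The final matrix gives, for each (i, j), the minimum total weight of any directed path from i to j (possibly empty when i = j).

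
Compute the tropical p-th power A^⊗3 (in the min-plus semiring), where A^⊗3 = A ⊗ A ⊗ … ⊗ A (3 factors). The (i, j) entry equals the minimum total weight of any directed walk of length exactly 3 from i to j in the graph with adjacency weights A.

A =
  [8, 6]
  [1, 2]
A^⊗3 =
  [9, 10]
  [5, 6]

Each entry (A^⊗3)_ij equals the minimum over all length-3 walks i = v_0 → v_1 → … → v_3 = j of Σ_t A[v_t][v_{t+1}]. For example, for (i, j) = (0, 1) we minimise over 4 possible intermediate vertex sequences; the minimum is 10, attained along the walk 0 → 1 → 1 → 1.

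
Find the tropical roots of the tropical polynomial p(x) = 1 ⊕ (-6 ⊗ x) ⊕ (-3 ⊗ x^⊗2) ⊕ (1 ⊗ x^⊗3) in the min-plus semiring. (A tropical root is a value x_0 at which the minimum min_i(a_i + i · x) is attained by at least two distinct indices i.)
Roots: {-4, -3, 7}

Each tropical root is a break point of the lower envelope of the lines y = a_i + i · x (there are 4 lines, with slopes 0, 1, ..., 3). Only the lines that attain the minimum somewhere contribute to roots; other lines are dominated. Here the surviving (envelope) indices are i = 3, i = 2, i = 1, i = 0.
Intersections between consecutive envelope lines give the roots: for adjacent envelope indices i < j the intersection is x = (a_i − a_j) / (j − i). Reading off the sorted break points: {-4, -3, 7}.
Verification: at each break x_0, at least two indices attain the minimum of min_i(a_i + i · x_0).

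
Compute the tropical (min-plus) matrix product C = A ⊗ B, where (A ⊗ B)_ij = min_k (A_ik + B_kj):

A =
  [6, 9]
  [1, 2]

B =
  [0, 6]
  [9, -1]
A ⊗ B =
  [6, 8]
  [1, 1]

Apply the min-plus product entry-by-entry:
  C[0][0] = min over k of (A[0][0] + B[0][0] = 6 + 0 = 6, A[0][1] + B[1][0] = 9 + 9 = 18) = 6 (attained at k = 0)
  C[0][1] = min over k of (A[0][0] + B[0][1] = 6 + 6 = 12, A[0][1] + B[1][1] = 9 + -1 = 8) = 8 (attained at k = 1)
  C[1][0] = min over k of (A[1][0] + B[0][0] = 1 + 0 = 1, A[1][1] + B[1][0] = 2 + 9 = 11) = 1 (attained at k = 0)
  C[1][1] = min over k of (A[1][0] + B[0][1] = 1 + 6 = 7, A[1][1] + B[1][1] = 2 + -1 = 1) = 1 (attained at k = 1)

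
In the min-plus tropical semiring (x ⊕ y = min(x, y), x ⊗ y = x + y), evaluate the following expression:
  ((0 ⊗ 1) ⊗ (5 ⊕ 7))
((0 ⊗ 1) ⊗ (5 ⊕ 7)) = 6

Expand innermost to outermost. Recall ⊕ takes the minimum of its arguments and ⊗ takes their sum. Working out the expression ((0 ⊗ 1) ⊗ (5 ⊕ 7)) gives 6.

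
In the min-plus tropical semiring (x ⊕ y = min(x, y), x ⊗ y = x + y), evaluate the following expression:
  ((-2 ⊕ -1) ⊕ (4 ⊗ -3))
((-2 ⊕ -1) ⊕ (4 ⊗ -3)) = -2

Expand innermost to outermost. Recall ⊕ takes the minimum of its arguments and ⊗ takes their sum. Working out the expression ((-2 ⊕ -1) ⊕ (4 ⊗ -3)) gives -2.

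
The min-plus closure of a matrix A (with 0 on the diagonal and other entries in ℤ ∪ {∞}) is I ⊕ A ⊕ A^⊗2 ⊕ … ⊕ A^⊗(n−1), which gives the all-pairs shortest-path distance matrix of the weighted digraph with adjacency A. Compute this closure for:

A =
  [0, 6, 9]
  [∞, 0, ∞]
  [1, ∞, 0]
Closure =
  [0, 6, 9]
  [∞, 0, ∞]
  [1, 7, 0]

This is the Floyd-Warshall all-pairs shortest-path computation. For each intermediate vertex k = 0, 1, …, 2, update dist[i][j] ← min(dist[i][j], dist[i][k] + dist[k][j]). The final matrix gives, for each (i, j), the minimum total weight of any directed path from i to j (possibly empty when i = j).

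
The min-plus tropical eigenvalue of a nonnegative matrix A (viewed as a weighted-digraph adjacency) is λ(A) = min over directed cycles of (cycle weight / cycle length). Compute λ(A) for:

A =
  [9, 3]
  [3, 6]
λ(A) = 3

Enumerate directed cycles and compute their means (weight / length). Sample:
  cycle 0 → 0: weight = 9, length = 1, mean = 9/1 ≈ 9.000
  cycle 1 → 1: weight = 6, length = 1, mean = 6/1 ≈ 6.000
  cycle 0 → 1 → 0: weight = 6, length = 2, mean = 6/2 ≈ 3.000
  cycle 1 → 0 → 1: weight = 6, length = 2, mean = 6/2 ≈ 3.000
Minimum mean = 3.000, attained e.g. along the cycle 0 → 1 → 0 with weight 6 and length 2. So λ(A) = 6/2 = 3.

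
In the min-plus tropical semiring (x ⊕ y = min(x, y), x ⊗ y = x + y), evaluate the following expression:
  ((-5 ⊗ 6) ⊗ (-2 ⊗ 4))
((-5 ⊗ 6) ⊗ (-2 ⊗ 4)) = 3

Expand innermost to outermost. Recall ⊕ takes the minimum of its arguments and ⊗ takes their sum. Working out the expression ((-5 ⊗ 6) ⊗ (-2 ⊗ 4)) gives 3.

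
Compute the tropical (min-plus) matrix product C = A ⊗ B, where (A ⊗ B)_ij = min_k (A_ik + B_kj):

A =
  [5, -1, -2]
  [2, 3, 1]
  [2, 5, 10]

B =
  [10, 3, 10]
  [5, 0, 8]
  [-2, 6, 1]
A ⊗ B =
  [-4, -1, -1]
  [-1, 3, 2]
  [8, 5, 11]

Apply the min-plus product entry-by-entry:
  C[0][0] = min over k of (A[0][0] + B[0][0] = 5 + 10 = 15, A[0][1] + B[1][0] = -1 + 5 = 4, A[0][2] + B[2][0] = -2 + -2 = -4) = -4 (attained at k = 2)
  C[0][1] = min over k of (A[0][0] + B[0][1] = 5 + 3 = 8, A[0][1] + B[1][1] = -1 + 0 = -1, A[0][2] + B[2][1] = -2 + 6 = 4) = -1 (attained at k = 1)
  C[0][2] = min over k of (A[0][0] + B[0][2] = 5 + 10 = 15, A[0][1] + B[1][2] = -1 + 8 = 7, A[0][2] + B[2][2] = -2 + 1 = -1) = -1 (attained at k = 2)
  C[1][0] = min over k of (A[1][0] + B[0][0] = 2 + 10 = 12, A[1][1] + B[1][0] = 3 + 5 = 8, A[1][2] + B[2][0] = 1 + -2 = -1) = -1 (attained at k = 2)
  C[1][1] = min over k of (A[1][0] + B[0][1] = 2 + 3 = 5, A[1][1] + B[1][1] = 3 + 0 = 3, A[1][2] + B[2][1] = 1 + 6 = 7) = 3 (attained at k = 1)
  C[1][2] = min over k of (A[1][0] + B[0][2] = 2 + 10 = 12, A[1][1] + B[1][2] = 3 + 8 = 11, A[1][2] + B[2][2] = 1 + 1 = 2) = 2 (attained at k = 2)
  C[2][0] = min over k of (A[2][0] + B[0][0] = 2 + 10 = 12, A[2][1] + B[1][0] = 5 + 5 = 10, A[2][2] + B[2][0] = 10 + -2 = 8) = 8 (attained at k = 2)
  C[2][1] = min over k of (A[2][0] + B[0][1] = 2 + 3 = 5, A[2][1] + B[1][1] = 5 + 0 = 5, A[2][2] + B[2][1] = 10 + 6 = 16) = 5 (attained at k = 0)
  C[2][2] = min over k of (A[2][0] + B[0][2] = 2 + 10 = 12, A[2][1] + B[1][2] = 5 + 8 = 13, A[2][2] + B[2][2] = 10 + 1 = 11) = 11 (attained at k = 2)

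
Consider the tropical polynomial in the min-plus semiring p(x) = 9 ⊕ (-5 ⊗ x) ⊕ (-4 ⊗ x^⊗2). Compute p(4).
p(4) = -1

A tropical monomial a ⊗ x^⊗i evaluates to a + i · x. Evaluating each term at x = 4:
  Term 0 contributes 9 + 0 · 4 = 9
  Term 1 contributes -5 + 1 · 4 = -1
  Term 2 contributes -4 + 2 · 4 = 4
p(4) = ⊕ of these = min[9, -1, 4] = -1.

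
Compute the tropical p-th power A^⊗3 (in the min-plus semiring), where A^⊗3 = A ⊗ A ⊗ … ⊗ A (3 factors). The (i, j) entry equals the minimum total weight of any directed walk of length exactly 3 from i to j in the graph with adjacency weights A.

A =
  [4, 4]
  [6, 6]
A^⊗3 =
  [12, 12]
  [14, 14]

Each entry (A^⊗3)_ij equals the minimum over all length-3 walks i = v_0 → v_1 → … → v_3 = j of Σ_t A[v_t][v_{t+1}]. For example, for (i, j) = (0, 1) we minimise over 4 possible intermediate vertex sequences; the minimum is 12, attained along the walk 0 → 0 → 0 → 1.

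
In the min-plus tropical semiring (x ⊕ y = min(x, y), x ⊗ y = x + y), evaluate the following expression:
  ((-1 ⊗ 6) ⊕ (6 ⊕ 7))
((-1 ⊗ 6) ⊕ (6 ⊕ 7)) = 5

Expand innermost to outermost. Recall ⊕ takes the minimum of its arguments and ⊗ takes their sum. Working out the expression ((-1 ⊗ 6) ⊕ (6 ⊕ 7)) gives 5.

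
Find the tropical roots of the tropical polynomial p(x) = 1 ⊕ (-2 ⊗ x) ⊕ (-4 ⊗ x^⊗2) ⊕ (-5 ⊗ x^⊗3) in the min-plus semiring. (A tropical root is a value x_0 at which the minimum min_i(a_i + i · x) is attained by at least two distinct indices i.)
Roots: {1, 2, 3}

Each tropical root is a break point of the lower envelope of the lines y = a_i + i · x (there are 4 lines, with slopes 0, 1, ..., 3). Only the lines that attain the minimum somewhere contribute to roots; other lines are dominated. Here the surviving (envelope) indices are i = 3, i = 2, i = 1, i = 0.
Intersections between consecutive envelope lines give the roots: for adjacent envelope indices i < j the intersection is x = (a_i − a_j) / (j − i). Reading off the sorted break points: {1, 2, 3}.
Verification: at each break x_0, at least two indices attain the minimum of min_i(a_i + i · x_0).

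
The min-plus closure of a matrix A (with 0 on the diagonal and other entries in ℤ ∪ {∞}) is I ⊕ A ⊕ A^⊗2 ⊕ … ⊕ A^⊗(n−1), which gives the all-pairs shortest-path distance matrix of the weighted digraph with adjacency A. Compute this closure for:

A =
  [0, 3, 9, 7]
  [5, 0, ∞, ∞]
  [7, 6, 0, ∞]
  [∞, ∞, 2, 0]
Closure =
  [0, 3, 9, 7]
  [5, 0, 14, 12]
  [7, 6, 0, 14]
  [9, 8, 2, 0]

This is the Floyd-Warshall all-pairs shortest-path computation. For each intermediate vertex k = 0, 1, …, 3, update dist[i][j] ← min(dist[i][j], dist[i][k] + dist[k][j]). The final matrix gives, for each (i, j), the minimum total weight of any directed path from i to j (possibly empty when i = j).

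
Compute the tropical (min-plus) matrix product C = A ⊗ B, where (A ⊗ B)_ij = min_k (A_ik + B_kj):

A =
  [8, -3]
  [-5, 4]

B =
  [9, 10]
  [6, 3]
A ⊗ B =
  [3, 0]
  [4, 5]

Apply the min-plus product entry-by-entry:
  C[0][0] = min over k of (A[0][0] + B[0][0] = 8 + 9 = 17, A[0][1] + B[1][0] = -3 + 6 = 3) = 3 (attained at k = 1)
  C[0][1] = min over k of (A[0][0] + B[0][1] = 8 + 10 = 18, A[0][1] + B[1][1] = -3 + 3 = 0) = 0 (attained at k = 1)
  C[1][0] = min over k of (A[1][0] + B[0][0] = -5 + 9 = 4, A[1][1] + B[1][0] = 4 + 6 = 10) = 4 (attained at k = 0)
  C[1][1] = min over k of (A[1][0] + B[0][1] = -5 + 10 = 5, A[1][1] + B[1][1] = 4 + 3 = 7) = 5 (attained at k = 0)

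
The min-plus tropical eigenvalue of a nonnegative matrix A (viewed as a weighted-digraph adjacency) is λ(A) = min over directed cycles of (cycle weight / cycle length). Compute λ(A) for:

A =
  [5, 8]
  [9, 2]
λ(A) = 2

Enumerate directed cycles and compute their means (weight / length). Sample:
  cycle 0 → 0: weight = 5, length = 1, mean = 5/1 ≈ 5.000
  cycle 1 → 1: weight = 2, length = 1, mean = 2/1 ≈ 2.000
  cycle 0 → 1 → 0: weight = 17, length = 2, mean = 17/2 ≈ 8.500
  cycle 1 → 0 → 1: weight = 17, length = 2, mean = 17/2 ≈ 8.500
Minimum mean = 2.000, attained e.g. along the cycle 1 → 1 with weight 2 and length 1. So λ(A) = 2/1 = 2.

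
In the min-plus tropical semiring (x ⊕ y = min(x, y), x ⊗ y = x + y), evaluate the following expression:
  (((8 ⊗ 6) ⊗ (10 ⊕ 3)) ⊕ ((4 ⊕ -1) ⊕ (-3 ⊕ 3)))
(((8 ⊗ 6) ⊗ (10 ⊕ 3)) ⊕ ((4 ⊕ -1) ⊕ (-3 ⊕ 3))) = -3

Expand innermost to outermost. Recall ⊕ takes the minimum of its arguments and ⊗ takes their sum. Working out the expression (((8 ⊗ 6) ⊗ (10 ⊕ 3)) ⊕ ((4 ⊕ -1) ⊕ (-3 ⊕ 3))) gives -3.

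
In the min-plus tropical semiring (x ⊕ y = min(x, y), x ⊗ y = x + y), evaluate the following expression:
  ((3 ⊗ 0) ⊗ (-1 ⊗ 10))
((3 ⊗ 0) ⊗ (-1 ⊗ 10)) = 12

Expand innermost to outermost. Recall ⊕ takes the minimum of its arguments and ⊗ takes their sum. Working out the expression ((3 ⊗ 0) ⊗ (-1 ⊗ 10)) gives 12.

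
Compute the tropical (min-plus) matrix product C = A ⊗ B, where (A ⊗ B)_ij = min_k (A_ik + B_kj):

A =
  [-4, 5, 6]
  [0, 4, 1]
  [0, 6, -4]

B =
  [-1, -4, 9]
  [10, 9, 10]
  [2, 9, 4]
A ⊗ B =
  [-5, -8, 5]
  [-1, -4, 5]
  [-2, -4, 0]

Apply the min-plus product entry-by-entry:
  C[0][0] = min over k of (A[0][0] + B[0][0] = -4 + -1 = -5, A[0][1] + B[1][0] = 5 + 10 = 15, A[0][2] + B[2][0] = 6 + 2 = 8) = -5 (attained at k = 0)
  C[0][1] = min over k of (A[0][0] + B[0][1] = -4 + -4 = -8, A[0][1] + B[1][1] = 5 + 9 = 14, A[0][2] + B[2][1] = 6 + 9 = 15) = -8 (attained at k = 0)
  C[0][2] = min over k of (A[0][0] + B[0][2] = -4 + 9 = 5, A[0][1] + B[1][2] = 5 + 10 = 15, A[0][2] + B[2][2] = 6 + 4 = 10) = 5 (attained at k = 0)
  C[1][0] = min over k of (A[1][0] + B[0][0] = 0 + -1 = -1, A[1][1] + B[1][0] = 4 + 10 = 14, A[1][2] + B[2][0] = 1 + 2 = 3) = -1 (attained at k = 0)
  C[1][1] = min over k of (A[1][0] + B[0][1] = 0 + -4 = -4, A[1][1] + B[1][1] = 4 + 9 = 13, A[1][2] + B[2][1] = 1 + 9 = 10) = -4 (attained at k = 0)
  C[1][2] = min over k of (A[1][0] + B[0][2] = 0 + 9 = 9, A[1][1] + B[1][2] = 4 + 10 = 14, A[1][2] + B[2][2] = 1 + 4 = 5) = 5 (attained at k = 2)
  C[2][0] = min over k of (A[2][0] + B[0][0] = 0 + -1 = -1, A[2][1] + B[1][0] = 6 + 10 = 16, A[2][2] + B[2][0] = -4 + 2 = -2) = -2 (attained at k = 2)
  C[2][1] = min over k of (A[2][0] + B[0][1] = 0 + -4 = -4, A[2][1] + B[1][1] = 6 + 9 = 15, A[2][2] + B[2][1] = -4 + 9 = 5) = -4 (attained at k = 0)
  C[2][2] = min over k of (A[2][0] + B[0][2] = 0 + 9 = 9, A[2][1] + B[1][2] = 6 + 10 = 16, A[2][2] + B[2][2] = -4 + 4 = 0) = 0 (attained at k = 2)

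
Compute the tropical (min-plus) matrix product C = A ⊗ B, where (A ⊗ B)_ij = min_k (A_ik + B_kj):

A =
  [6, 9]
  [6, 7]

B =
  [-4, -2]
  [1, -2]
A ⊗ B =
  [2, 4]
  [2, 4]

Apply the min-plus product entry-by-entry:
  C[0][0] = min over k of (A[0][0] + B[0][0] = 6 + -4 = 2, A[0][1] + B[1][0] = 9 + 1 = 10) = 2 (attained at k = 0)
  C[0][1] = min over k of (A[0][0] + B[0][1] = 6 + -2 = 4, A[0][1] + B[1][1] = 9 + -2 = 7) = 4 (attained at k = 0)
  C[1][0] = min over k of (A[1][0] + B[0][0] = 6 + -4 = 2, A[1][1] + B[1][0] = 7 + 1 = 8) = 2 (attained at k = 0)
  C[1][1] = min over k of (A[1][0] + B[0][1] = 6 + -2 = 4, A[1][1] + B[1][1] = 7 + -2 = 5) = 4 (attained at k = 0)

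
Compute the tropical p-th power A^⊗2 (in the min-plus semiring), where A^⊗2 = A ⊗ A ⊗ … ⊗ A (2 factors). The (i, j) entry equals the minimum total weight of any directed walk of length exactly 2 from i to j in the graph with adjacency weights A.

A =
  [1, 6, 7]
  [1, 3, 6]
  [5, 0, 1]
A^⊗2 =
  [2, 7, 8]
  [2, 6, 7]
  [1, 1, 2]

Each entry (A^⊗2)_ij equals the minimum over all length-2 walks i = v_0 → v_1 → … → v_2 = j of Σ_t A[v_t][v_{t+1}]. For example, for (i, j) = (0, 2) we minimise over 3 possible intermediate vertex sequences; the minimum is 8, attained along the walk 0 → 0 → 2.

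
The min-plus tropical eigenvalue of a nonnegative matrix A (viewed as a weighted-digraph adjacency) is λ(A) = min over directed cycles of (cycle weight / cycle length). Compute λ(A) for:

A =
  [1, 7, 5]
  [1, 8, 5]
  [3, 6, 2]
λ(A) = 1

Enumerate directed cycles and compute their means (weight / length). Sample:
  cycle 0 → 0: weight = 1, length = 1, mean = 1/1 ≈ 1.000
  cycle 1 → 1: weight = 8, length = 1, mean = 8/1 ≈ 8.000
  cycle 2 → 2: weight = 2, length = 1, mean = 2/1 ≈ 2.000
  cycle 0 → 1 → 0: weight = 8, length = 2, mean = 8/2 ≈ 4.000
  cycle 0 → 2 → 0: weight = 8, length = 2, mean = 8/2 ≈ 4.000
  cycle 1 → 0 → 1: weight = 8, length = 2, mean = 8/2 ≈ 4.000
Minimum mean = 1.000, attained e.g. along the cycle 0 → 0 with weight 1 and length 1. So λ(A) = 1/1 = 1.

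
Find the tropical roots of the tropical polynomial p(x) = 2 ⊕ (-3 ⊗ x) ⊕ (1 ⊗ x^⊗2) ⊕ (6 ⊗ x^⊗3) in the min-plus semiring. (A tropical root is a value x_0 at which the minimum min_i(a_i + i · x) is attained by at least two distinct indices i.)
Roots: {-5, -4, 5}

Each tropical root is a break point of the lower envelope of the lines y = a_i + i · x (there are 4 lines, with slopes 0, 1, ..., 3). Only the lines that attain the minimum somewhere contribute to roots; other lines are dominated. Here the surviving (envelope) indices are i = 3, i = 2, i = 1, i = 0.
Intersections between consecutive envelope lines give the roots: for adjacent envelope indices i < j the intersection is x = (a_i − a_j) / (j − i). Reading off the sorted break points: {-5, -4, 5}.
Verification: at each break x_0, at least two indices attain the minimum of min_i(a_i + i · x_0).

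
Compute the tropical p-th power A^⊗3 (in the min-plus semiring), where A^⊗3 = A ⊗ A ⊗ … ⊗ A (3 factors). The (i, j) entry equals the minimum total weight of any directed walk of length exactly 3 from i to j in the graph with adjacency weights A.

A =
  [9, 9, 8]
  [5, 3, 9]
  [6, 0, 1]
A^⊗3 =
  [13, 9, 10]
  [11, 9, 11]
  [6, 2, 3]

Each entry (A^⊗3)_ij equals the minimum over all length-3 walks i = v_0 → v_1 → … → v_3 = j of Σ_t A[v_t][v_{t+1}]. For example, for (i, j) = (0, 2) we minimise over 9 possible intermediate vertex sequences; the minimum is 10, attained along the walk 0 → 2 → 2 → 2.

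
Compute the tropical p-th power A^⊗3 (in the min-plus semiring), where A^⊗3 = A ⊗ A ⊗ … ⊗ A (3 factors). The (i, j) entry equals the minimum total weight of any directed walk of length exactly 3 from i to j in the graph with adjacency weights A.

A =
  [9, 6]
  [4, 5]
A^⊗3 =
  [15, 16]
  [14, 15]

Each entry (A^⊗3)_ij equals the minimum over all length-3 walks i = v_0 → v_1 → … → v_3 = j of Σ_t A[v_t][v_{t+1}]. For example, for (i, j) = (0, 1) we minimise over 4 possible intermediate vertex sequences; the minimum is 16, attained along the walk 0 → 1 → 0 → 1.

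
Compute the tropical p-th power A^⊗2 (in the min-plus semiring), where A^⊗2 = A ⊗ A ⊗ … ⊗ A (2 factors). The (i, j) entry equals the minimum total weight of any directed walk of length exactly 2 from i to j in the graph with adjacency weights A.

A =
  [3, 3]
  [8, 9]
A^⊗2 =
  [6, 6]
  [11, 11]

Each entry (A^⊗2)_ij equals the minimum over all length-2 walks i = v_0 → v_1 → … → v_2 = j of Σ_t A[v_t][v_{t+1}]. For example, for (i, j) = (0, 1) we minimise over 2 possible intermediate vertex sequences; the minimum is 6, attained along the walk 0 → 0 → 1.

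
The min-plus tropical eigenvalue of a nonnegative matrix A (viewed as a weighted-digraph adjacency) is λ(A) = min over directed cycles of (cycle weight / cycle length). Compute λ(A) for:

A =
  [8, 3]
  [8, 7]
λ(A) = 11/2

Enumerate directed cycles and compute their means (weight / length). Sample:
  cycle 0 → 0: weight = 8, length = 1, mean = 8/1 ≈ 8.000
  cycle 1 → 1: weight = 7, length = 1, mean = 7/1 ≈ 7.000
  cycle 0 → 1 → 0: weight = 11, length = 2, mean = 11/2 ≈ 5.500
  cycle 1 → 0 → 1: weight = 11, length = 2, mean = 11/2 ≈ 5.500
Minimum mean = 5.500, attained e.g. along the cycle 0 → 1 → 0 with weight 11 and length 2. So λ(A) = 11/2 = 11/2.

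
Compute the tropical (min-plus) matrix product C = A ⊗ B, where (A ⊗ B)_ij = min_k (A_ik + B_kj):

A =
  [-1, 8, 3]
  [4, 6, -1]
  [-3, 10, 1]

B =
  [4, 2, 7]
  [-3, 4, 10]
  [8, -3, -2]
A ⊗ B =
  [3, 0, 1]
  [3, -4, -3]
  [1, -2, -1]

Apply the min-plus product entry-by-entry:
  C[0][0] = min over k of (A[0][0] + B[0][0] = -1 + 4 = 3, A[0][1] + B[1][0] = 8 + -3 = 5, A[0][2] + B[2][0] = 3 + 8 = 11) = 3 (attained at k = 0)
  C[0][1] = min over k of (A[0][0] + B[0][1] = -1 + 2 = 1, A[0][1] + B[1][1] = 8 + 4 = 12, A[0][2] + B[2][1] = 3 + -3 = 0) = 0 (attained at k = 2)
  C[0][2] = min over k of (A[0][0] + B[0][2] = -1 + 7 = 6, A[0][1] + B[1][2] = 8 + 10 = 18, A[0][2] + B[2][2] = 3 + -2 = 1) = 1 (attained at k = 2)
  C[1][0] = min over k of (A[1][0] + B[0][0] = 4 + 4 = 8, A[1][1] + B[1][0] = 6 + -3 = 3, A[1][2] + B[2][0] = -1 + 8 = 7) = 3 (attained at k = 1)
  C[1][1] = min over k of (A[1][0] + B[0][1] = 4 + 2 = 6, A[1][1] + B[1][1] = 6 + 4 = 10, A[1][2] + B[2][1] = -1 + -3 = -4) = -4 (attained at k = 2)
  C[1][2] = min over k of (A[1][0] + B[0][2] = 4 + 7 = 11, A[1][1] + B[1][2] = 6 + 10 = 16, A[1][2] + B[2][2] = -1 + -2 = -3) = -3 (attained at k = 2)
  C[2][0] = min over k of (A[2][0] + B[0][0] = -3 + 4 = 1, A[2][1] + B[1][0] = 10 + -3 = 7, A[2][2] + B[2][0] = 1 + 8 = 9) = 1 (attained at k = 0)
  C[2][1] = min over k of (A[2][0] + B[0][1] = -3 + 2 = -1, A[2][1] + B[1][1] = 10 + 4 = 14, A[2][2] + B[2][1] = 1 + -3 = -2) = -2 (attained at k = 2)
  C[2][2] = min over k of (A[2][0] + B[0][2] = -3 + 7 = 4, A[2][1] + B[1][2] = 10 + 10 = 20, A[2][2] + B[2][2] = 1 + -2 = -1) = -1 (attained at k = 2)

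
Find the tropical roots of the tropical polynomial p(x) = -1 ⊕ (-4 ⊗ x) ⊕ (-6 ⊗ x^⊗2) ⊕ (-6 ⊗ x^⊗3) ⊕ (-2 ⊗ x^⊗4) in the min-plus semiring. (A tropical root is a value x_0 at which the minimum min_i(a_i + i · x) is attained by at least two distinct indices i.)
Roots: {-4, 0, 2, 3}

Each tropical root is a break point of the lower envelope of the lines y = a_i + i · x (there are 5 lines, with slopes 0, 1, ..., 4). Only the lines that attain the minimum somewhere contribute to roots; other lines are dominated. Here the surviving (envelope) indices are i = 4, i = 3, i = 2, i = 1, i = 0.
Intersections between consecutive envelope lines give the roots: for adjacent envelope indices i < j the intersection is x = (a_i − a_j) / (j − i). Reading off the sorted break points: {-4, 0, 2, 3}.
Verification: at each break x_0, at least two indices attain the minimum of min_i(a_i + i · x_0).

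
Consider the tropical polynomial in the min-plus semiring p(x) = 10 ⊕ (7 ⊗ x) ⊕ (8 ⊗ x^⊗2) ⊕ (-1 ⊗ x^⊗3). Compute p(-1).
p(-1) = -4

A tropical monomial a ⊗ x^⊗i evaluates to a + i · x. Evaluating each term at x = -1:
  Term 0 contributes 10 + 0 · -1 = 10
  Term 1 contributes 7 + 1 · -1 = 6
  Term 2 contributes 8 + 2 · -1 = 6
  Term 3 contributes -1 + 3 · -1 = -4
p(-1) = ⊕ of these = min[10, 6, 6, -4] = -4.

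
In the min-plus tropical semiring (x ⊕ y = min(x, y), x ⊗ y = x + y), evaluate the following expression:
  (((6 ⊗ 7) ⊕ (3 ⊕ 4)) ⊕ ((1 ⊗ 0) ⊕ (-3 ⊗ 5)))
(((6 ⊗ 7) ⊕ (3 ⊕ 4)) ⊕ ((1 ⊗ 0) ⊕ (-3 ⊗ 5))) = 1

Expand innermost to outermost. Recall ⊕ takes the minimum of its arguments and ⊗ takes their sum. Working out the expression (((6 ⊗ 7) ⊕ (3 ⊕ 4)) ⊕ ((1 ⊗ 0) ⊕ (-3 ⊗ 5))) gives 1.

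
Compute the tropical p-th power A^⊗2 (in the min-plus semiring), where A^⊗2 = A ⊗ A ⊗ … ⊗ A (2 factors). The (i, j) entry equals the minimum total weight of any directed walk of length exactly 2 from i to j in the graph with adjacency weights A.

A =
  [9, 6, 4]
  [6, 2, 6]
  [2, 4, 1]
A^⊗2 =
  [6, 8, 5]
  [8, 4, 7]
  [3, 5, 2]

Each entry (A^⊗2)_ij equals the minimum over all length-2 walks i = v_0 → v_1 → … → v_2 = j of Σ_t A[v_t][v_{t+1}]. For example, for (i, j) = (0, 2) we minimise over 3 possible intermediate vertex sequences; the minimum is 5, attained along the walk 0 → 2 → 2.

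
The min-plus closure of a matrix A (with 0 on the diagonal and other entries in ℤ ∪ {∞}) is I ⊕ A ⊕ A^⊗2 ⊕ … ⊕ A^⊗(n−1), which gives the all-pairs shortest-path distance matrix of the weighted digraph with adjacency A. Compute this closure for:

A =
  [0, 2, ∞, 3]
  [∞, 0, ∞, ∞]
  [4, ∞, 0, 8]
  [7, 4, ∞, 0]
Closure =
  [0, 2, ∞, 3]
  [∞, 0, ∞, ∞]
  [4, 6, 0, 7]
  [7, 4, ∞, 0]

This is the Floyd-Warshall all-pairs shortest-path computation. For each intermediate vertex k = 0, 1, …, 3, update dist[i][j] ← min(dist[i][j], dist[i][k] + dist[k][j]). The final matrix gives, for each (i, j), the minimum total weight of any directed path from i to j (possibly empty when i = j).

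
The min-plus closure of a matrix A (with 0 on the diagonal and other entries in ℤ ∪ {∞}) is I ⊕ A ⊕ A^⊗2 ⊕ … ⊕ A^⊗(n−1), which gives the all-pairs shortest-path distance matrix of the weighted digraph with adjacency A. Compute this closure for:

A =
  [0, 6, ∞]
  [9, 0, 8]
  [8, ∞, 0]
Closure =
  [0, 6, 14]
  [9, 0, 8]
  [8, 14, 0]

This is the Floyd-Warshall all-pairs shortest-path computation. For each intermediate vertex k = 0, 1, …, 2, update dist[i][j] ← min(dist[i][j], dist[i][k] + dist[k][j]). The final matrix gives, for each (i, j), the minimum total weight of any directed path from i to j (possibly empty when i = j).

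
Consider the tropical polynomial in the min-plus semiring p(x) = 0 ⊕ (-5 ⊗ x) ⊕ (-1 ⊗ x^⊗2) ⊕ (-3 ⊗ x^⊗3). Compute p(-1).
p(-1) = -6

A tropical monomial a ⊗ x^⊗i evaluates to a + i · x. Evaluating each term at x = -1:
  Term 0 contributes 0 + 0 · -1 = 0
  Term 1 contributes -5 + 1 · -1 = -6
  Term 2 contributes -1 + 2 · -1 = -3
  Term 3 contributes -3 + 3 · -1 = -6
p(-1) = ⊕ of these = min[0, -6, -3, -6] = -6.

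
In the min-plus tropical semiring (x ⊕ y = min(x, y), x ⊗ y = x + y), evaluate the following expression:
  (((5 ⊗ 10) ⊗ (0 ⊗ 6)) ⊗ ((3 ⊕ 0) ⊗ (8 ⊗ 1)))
(((5 ⊗ 10) ⊗ (0 ⊗ 6)) ⊗ ((3 ⊕ 0) ⊗ (8 ⊗ 1))) = 30

Expand innermost to outermost. Recall ⊕ takes the minimum of its arguments and ⊗ takes their sum. Working out the expression (((5 ⊗ 10) ⊗ (0 ⊗ 6)) ⊗ ((3 ⊕ 0) ⊗ (8 ⊗ 1))) gives 30.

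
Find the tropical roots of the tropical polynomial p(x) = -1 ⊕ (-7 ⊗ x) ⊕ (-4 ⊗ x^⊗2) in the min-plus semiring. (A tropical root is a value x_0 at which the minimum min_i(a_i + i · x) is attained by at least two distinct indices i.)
Roots: {-3, 6}

Each tropical root is a break point of the lower envelope of the lines y = a_i + i · x (there are 3 lines, with slopes 0, 1, ..., 2). Only the lines that attain the minimum somewhere contribute to roots; other lines are dominated. Here the surviving (envelope) indices are i = 2, i = 1, i = 0.
Intersections between consecutive envelope lines give the roots: for adjacent envelope indices i < j the intersection is x = (a_i − a_j) / (j − i). Reading off the sorted break points: {-3, 6}.
Verification: at each break x_0, at least two indices attain the minimum of min_i(a_i + i · x_0).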